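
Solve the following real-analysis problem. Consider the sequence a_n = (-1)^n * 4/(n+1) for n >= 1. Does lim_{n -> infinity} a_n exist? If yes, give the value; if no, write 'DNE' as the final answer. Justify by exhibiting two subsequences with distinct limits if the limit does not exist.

Examine the behaviour of a_n along subsequences.
Even-n subsequence a_{2k} = 4/(2k+1) -> 0. Odd-n subsequence a_{2k+1} = -4/(2k+2) -> 0. Both tend to 0, which suggests the limit is 0; verify directly.
|a_n - 0| = 4/(n+1) < 4/n for every n >= 1.
Given epsilon > 0, choose a positive integer N > 4/epsilon. Then for all n >= N, |a_n| < 4/n <= 4/N < epsilon.
So by the definition of the limit, lim a_n exists and equals 0.

0


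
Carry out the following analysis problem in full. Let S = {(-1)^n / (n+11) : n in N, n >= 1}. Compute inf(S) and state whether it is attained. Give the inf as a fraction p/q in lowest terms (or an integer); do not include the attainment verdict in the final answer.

Analysis:
- Values: -1/12, 1/13, -1/14, 1/15, -1/16, ...
- Positive terms (even n): 1/(2+11), 1/(4+11), ... decreasing -> max = 1/13 (n=2).
- Negative terms (odd n): -1/(1+11), -1/(3+11), ... increasing -> min = -1/12 (n=1).
- So sup = 1/13 (attained at n=2); inf = -1/12 (attained at n=1).
Conclusion: inf(S) = -1/12, attained in S.

-1/12


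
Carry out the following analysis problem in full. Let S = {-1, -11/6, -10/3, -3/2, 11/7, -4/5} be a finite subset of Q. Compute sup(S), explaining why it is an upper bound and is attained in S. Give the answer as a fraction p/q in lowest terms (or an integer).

S is finite, so sup(S) = max(S).
Sorted decreasing:
11/7, -4/5, -1, -3/2, -11/6, -10/3
The extremum is 11/7.
For every x in S, x <= 11/7. And 11/7 is in S, so it is attained.
Therefore sup(S) = 11/7.

11/7


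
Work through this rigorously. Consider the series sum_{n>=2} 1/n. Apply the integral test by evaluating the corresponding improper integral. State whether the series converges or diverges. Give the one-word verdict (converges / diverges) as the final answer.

Let f(x) = 1/x. Then f is positive, continuous, and decreasing on [2, infinity), so the integral test applies.
Compute the improper integral int_{2}^infinity f(x) dx:
  antiderivative F(x) = log(x).
  As x -> infinity, log(x) -> infinity.
  So int = infinity - log(2) = infinity. By the integral test, the series diverges.

diverges


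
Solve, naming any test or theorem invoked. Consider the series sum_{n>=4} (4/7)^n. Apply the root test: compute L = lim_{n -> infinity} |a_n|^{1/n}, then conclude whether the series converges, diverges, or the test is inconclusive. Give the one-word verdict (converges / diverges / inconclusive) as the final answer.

Let a_n denote the general term. Form |a_n|^(1/n) and simplify:
|a_n|^(1/n) = 4/7
Take the limit as n -> infinity: L = 4/7.
Since L = 4/7 < 1, the root test implies convergence.

converges


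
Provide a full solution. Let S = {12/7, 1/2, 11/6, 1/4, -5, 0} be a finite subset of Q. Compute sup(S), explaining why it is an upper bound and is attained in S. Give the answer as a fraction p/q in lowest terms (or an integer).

S is finite, so sup(S) = max(S).
Sorted decreasing:
11/6, 12/7, 1/2, 1/4, 0, -5
The extremum is 11/6.
For every x in S, x <= 11/6. And 11/6 is in S, so it is attained.
Therefore sup(S) = 11/6.

11/6


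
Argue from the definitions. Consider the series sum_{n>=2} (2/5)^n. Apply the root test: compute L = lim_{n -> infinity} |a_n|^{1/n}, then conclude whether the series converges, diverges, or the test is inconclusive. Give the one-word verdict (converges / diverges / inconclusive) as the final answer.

Let a_n denote the general term. Form |a_n|^(1/n) and simplify:
|a_n|^(1/n) = 2/5
Take the limit as n -> infinity: L = 2/5.
Since L = 2/5 < 1, the root test implies convergence.

converges


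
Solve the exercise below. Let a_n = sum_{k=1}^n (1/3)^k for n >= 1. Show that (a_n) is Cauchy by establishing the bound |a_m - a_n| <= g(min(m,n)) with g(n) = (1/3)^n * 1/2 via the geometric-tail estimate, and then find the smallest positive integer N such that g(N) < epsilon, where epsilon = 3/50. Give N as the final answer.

For m > n >= 1: |a_m - a_n| = sum_{k=n+1}^m (1/3)^k < sum_{k=n+1}^infinity (1/3)^k = (1/3)^(n+1) / (1 - 1/3) = (1/3)^n * (1/3) * (3/2) = (1/3)^n * 1/2.
So g(n) = (1/3)^n / 2. Since g(n) -> 0, (a_n) is Cauchy.
Now solve g(N) < 3/50: (1/3)^N / 2 < 3/50 <=> 3^N > 1 / (2 * 3/50) = 25/3.
Check powers of 3: 3^1 = 3 <= 25/3, 3^2 = 9 > 25/3.
So the smallest such N is 2. Check: g(2) = 1/(2 * 9) = 1/18 < 3/50.

2


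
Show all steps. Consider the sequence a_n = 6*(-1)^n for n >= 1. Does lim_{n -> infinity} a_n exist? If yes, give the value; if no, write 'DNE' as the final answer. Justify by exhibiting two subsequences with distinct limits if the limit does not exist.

Examine the behaviour of a_n along subsequences.
Even-n subsequence a_{2k} = 6 -> 6. Odd-n subsequence a_{2k+1} = -6 -> -6.
Since these two subsequential limits are 6 and -6, distinct, the full sequence cannot converge (a convergent sequence has all subsequences tending to the same limit). So lim a_n does not exist.

DNE


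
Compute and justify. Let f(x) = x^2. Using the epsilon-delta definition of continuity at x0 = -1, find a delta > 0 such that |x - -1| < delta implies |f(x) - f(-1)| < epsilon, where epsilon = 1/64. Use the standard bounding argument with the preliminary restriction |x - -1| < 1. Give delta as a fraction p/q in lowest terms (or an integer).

Factor: |x^2 - (-1)^2| = |x - -1| * |x + -1|.
Impose |x - -1| < 1 first. Then |x + -1| = |(x - -1) + 2*(-1)| <= |x - -1| + 2*|-1| < 1 + 2 = 3.
So |x^2 - (-1)^2| < delta * 3.
We need delta * 3 <= 1/64, i.e. delta <= 1/64/3 = 1/192.
Since 1/192 < 1, this is tighter than 1; take delta = 1/192.
So delta = 1/192 works.

1/192


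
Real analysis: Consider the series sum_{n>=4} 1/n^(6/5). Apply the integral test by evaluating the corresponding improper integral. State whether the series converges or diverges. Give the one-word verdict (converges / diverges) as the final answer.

Let f(x) = x^(-6/5). Then f is positive, continuous, and decreasing on [4, infinity), so the integral test applies.
Compute the improper integral int_{4}^infinity f(x) dx:
  antiderivative F(x) = -5/x^(1/5).
  As x -> infinity, F(x) -> 0 (since p = 6/5 > 1).
  So int = F(infinity) - F(4) = 0 - (-5*2^(3/5)/2) = 5*2^(3/5)/2.
  Finite, so by the integral test, the series converges.

converges


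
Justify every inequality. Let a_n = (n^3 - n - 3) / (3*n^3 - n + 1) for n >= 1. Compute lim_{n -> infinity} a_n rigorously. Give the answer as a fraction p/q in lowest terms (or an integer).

Divide numerator and denominator by n^3, the highest power:
numerator / n^3 = 1 - 1/n^2 - 3/n^3
denominator / n^3 = 3 - 1/n^2 + n^(-3)
As n -> infinity, all terms of the form c/n^k (k >= 1) tend to 0.
So numerator / n^3 -> 1 and denominator / n^3 -> 3.
Therefore lim a_n = 1/3.

1/3


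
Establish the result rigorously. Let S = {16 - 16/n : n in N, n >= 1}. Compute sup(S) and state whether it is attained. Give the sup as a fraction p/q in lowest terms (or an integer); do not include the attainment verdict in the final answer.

Analysis:
- Values: 0, 8, 32/3, 12, ... strictly increasing.
- Minimum is 0 (n=1); inf = 0 (attained).
- 16 - 16/n -> 16 from below; sup = 16, not attained.
Conclusion: sup(S) = 16, not attained in S.

16


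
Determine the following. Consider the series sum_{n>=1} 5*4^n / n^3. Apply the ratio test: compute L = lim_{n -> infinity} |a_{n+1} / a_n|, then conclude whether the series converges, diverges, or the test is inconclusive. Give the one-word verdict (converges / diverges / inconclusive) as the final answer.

Let a_n denote the general term. Form the ratio a_{n+1}/a_n and simplify:
a_{n+1}/a_n = 4*n^3/(n + 1)^3
Take the limit as n -> infinity: L = 4.
Since L = 4 > 1 (or L = infinity), the ratio test implies the series diverges.

diverges


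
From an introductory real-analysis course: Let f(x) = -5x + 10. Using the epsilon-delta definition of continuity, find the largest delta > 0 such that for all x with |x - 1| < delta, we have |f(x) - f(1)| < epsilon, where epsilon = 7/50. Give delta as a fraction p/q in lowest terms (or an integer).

We compute f(1) = -5*(1) + 10 = 5.
|f(x) - f(1)| = |-5x + 10 - (5)| = |-5(x - 1)| = 5|x - 1|.
We need 5|x - 1| < 7/50, i.e. |x - 1| < 7/50 / 5 = 7/250.
So any delta <= 7/250 works. Conversely, if delta > 7/250, then x = 1 + 7/250 satisfies |x - 1| = 7/250 < delta but |f(x) - f(1)| = 5 * 7/250 = 7/50, which is not < 7/50; so no larger delta works.
Hence the largest such delta is 7/250.

7/250


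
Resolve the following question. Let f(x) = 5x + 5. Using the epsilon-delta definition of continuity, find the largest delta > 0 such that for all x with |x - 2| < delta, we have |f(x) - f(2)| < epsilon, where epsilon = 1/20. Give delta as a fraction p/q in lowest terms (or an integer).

We compute f(2) = 5*(2) + 5 = 15.
|f(x) - f(2)| = |5x + 5 - (15)| = |5(x - 2)| = 5|x - 2|.
We need 5|x - 2| < 1/20, i.e. |x - 2| < 1/20 / 5 = 1/100.
So any delta <= 1/100 works. Conversely, if delta > 1/100, then x = 2 + 1/100 satisfies |x - 2| = 1/100 < delta but |f(x) - f(2)| = 5 * 1/100 = 1/20, which is not < 1/20; so no larger delta works.
Hence the largest such delta is 1/100.

1/100


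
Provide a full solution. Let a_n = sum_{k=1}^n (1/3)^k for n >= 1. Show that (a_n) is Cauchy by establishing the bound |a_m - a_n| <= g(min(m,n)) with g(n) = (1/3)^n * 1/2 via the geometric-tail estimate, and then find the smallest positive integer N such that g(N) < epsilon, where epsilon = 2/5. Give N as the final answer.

For m > n >= 1: |a_m - a_n| = sum_{k=n+1}^m (1/3)^k < sum_{k=n+1}^infinity (1/3)^k = (1/3)^(n+1) / (1 - 1/3) = (1/3)^n * (1/3) * (3/2) = (1/3)^n * 1/2.
So g(n) = (1/3)^n / 2. Since g(n) -> 0, (a_n) is Cauchy.
Now solve g(N) < 2/5: (1/3)^N / 2 < 2/5 <=> 3^N > 1 / (2 * 2/5) = 5/4.
Check powers of 3: 3^0 = 1 <= 5/4, 3^1 = 3 > 5/4.
So the smallest such N is 1. Check: g(1) = 1/(2 * 3) = 1/6 < 2/5.

1


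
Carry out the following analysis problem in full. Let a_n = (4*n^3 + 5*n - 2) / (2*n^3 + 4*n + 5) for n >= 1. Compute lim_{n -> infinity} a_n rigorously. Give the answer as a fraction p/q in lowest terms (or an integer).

Divide numerator and denominator by n^3, the highest power:
numerator / n^3 = 4 + 5/n^2 - 2/n^3
denominator / n^3 = 2 + 4/n^2 + 5/n^3
As n -> infinity, all terms of the form c/n^k (k >= 1) tend to 0.
So numerator / n^3 -> 4 and denominator / n^3 -> 2.
Therefore lim a_n = 2.

2


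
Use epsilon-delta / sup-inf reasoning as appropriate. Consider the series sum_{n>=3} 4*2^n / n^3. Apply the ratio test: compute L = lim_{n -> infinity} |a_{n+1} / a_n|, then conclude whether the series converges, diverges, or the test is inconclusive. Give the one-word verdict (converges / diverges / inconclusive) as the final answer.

Let a_n denote the general term. Form the ratio a_{n+1}/a_n and simplify:
a_{n+1}/a_n = 2*n^3/(n + 1)^3
Take the limit as n -> infinity: L = 2.
Since L = 2 > 1 (or L = infinity), the ratio test implies the series diverges.

diverges


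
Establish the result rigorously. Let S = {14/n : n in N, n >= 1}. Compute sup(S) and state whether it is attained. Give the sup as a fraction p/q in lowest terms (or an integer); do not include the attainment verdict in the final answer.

Analysis:
- Values: 14, 7, 14/3, 7/2, ... strictly decreasing.
- The maximum is 14 (n=1); sup = 14 (attained).
- The set is bounded below by 0; 14/n -> 0 so 0 is the greatest lower bound.
- 0 is not in the set, so inf = 0 is not attained.
Conclusion: sup(S) = 14, attained in S.

14


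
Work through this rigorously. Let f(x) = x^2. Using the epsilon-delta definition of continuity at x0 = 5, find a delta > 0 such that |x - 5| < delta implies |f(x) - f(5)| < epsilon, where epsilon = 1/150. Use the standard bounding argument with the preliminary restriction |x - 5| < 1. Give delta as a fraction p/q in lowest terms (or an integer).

Factor: |x^2 - (5)^2| = |x - 5| * |x + 5|.
Impose |x - 5| < 1 first. Then |x + 5| = |(x - 5) + 2*(5)| <= |x - 5| + 2*|5| < 1 + 10 = 11.
So |x^2 - (5)^2| < delta * 11.
We need delta * 11 <= 1/150, i.e. delta <= 1/150/11 = 1/1650.
Since 1/1650 < 1, this is tighter than 1; take delta = 1/1650.
So delta = 1/1650 works.

1/1650


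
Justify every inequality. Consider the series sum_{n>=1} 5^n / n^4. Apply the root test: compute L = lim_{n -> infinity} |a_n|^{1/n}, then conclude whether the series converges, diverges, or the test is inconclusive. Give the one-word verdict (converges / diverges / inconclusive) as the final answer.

Let a_n denote the general term. Form |a_n|^(1/n) and simplify:
|a_n|^(1/n) = 5/n^(4/n)
Take the limit as n -> infinity: L = 5.
Since L = 5 > 1, the root test implies divergence.

diverges


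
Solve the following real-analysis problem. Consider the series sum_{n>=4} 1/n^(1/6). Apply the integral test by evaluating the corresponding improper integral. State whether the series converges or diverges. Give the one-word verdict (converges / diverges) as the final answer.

Let f(x) = x^(-1/6). Then f is positive, continuous, and decreasing on [4, infinity), so the integral test applies.
Compute the improper integral int_{4}^infinity f(x) dx:
  antiderivative F(x) = 6*x^(5/6)/5.
  As x -> infinity, F(x) -> infinity (since p = 1/6 < 1).
  So the integral diverges. By the integral test, the series diverges.

diverges


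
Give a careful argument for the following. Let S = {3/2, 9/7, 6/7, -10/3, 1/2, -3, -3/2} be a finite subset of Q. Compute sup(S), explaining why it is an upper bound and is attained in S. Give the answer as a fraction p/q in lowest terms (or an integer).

S is finite, so sup(S) = max(S).
Sorted decreasing:
3/2, 9/7, 6/7, 1/2, -3/2, -3, -10/3
The extremum is 3/2.
For every x in S, x <= 3/2. And 3/2 is in S, so it is attained.
Therefore sup(S) = 3/2.

3/2


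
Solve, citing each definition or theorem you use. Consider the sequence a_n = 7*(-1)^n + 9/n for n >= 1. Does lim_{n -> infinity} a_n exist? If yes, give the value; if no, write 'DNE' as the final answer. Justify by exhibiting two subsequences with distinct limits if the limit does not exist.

Examine the behaviour of a_n along subsequences.
a_{2k} = 7 + 9/(2k) -> 7. a_{2k+1} = -7 + 9/(2k+1) -> -7.
Since these two subsequential limits are 7 and -7, distinct, the full sequence cannot converge (a convergent sequence has all subsequences tending to the same limit). So lim a_n does not exist.

DNE


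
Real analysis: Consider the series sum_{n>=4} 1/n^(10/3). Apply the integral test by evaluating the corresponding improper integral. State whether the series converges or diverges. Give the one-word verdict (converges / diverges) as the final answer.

Let f(x) = x^(-10/3). Then f is positive, continuous, and decreasing on [4, infinity), so the integral test applies.
Compute the improper integral int_{4}^infinity f(x) dx:
  antiderivative F(x) = -3/(7*x^(7/3)).
  As x -> infinity, F(x) -> 0 (since p = 10/3 > 1).
  So int = F(infinity) - F(4) = 0 - (-3*2^(1/3)/224) = 3*2^(1/3)/224.
  Finite, so by the integral test, the series converges.

converges


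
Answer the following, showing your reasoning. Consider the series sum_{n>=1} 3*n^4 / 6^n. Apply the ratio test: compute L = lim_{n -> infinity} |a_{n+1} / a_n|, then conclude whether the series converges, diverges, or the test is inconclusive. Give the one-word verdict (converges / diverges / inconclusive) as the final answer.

Let a_n denote the general term. Form the ratio a_{n+1}/a_n and simplify:
a_{n+1}/a_n = (n + 1)^4/(6*n^4)
Take the limit as n -> infinity: L = 1/6.
Since L = 1/6 < 1, the ratio test implies the series converges.

converges


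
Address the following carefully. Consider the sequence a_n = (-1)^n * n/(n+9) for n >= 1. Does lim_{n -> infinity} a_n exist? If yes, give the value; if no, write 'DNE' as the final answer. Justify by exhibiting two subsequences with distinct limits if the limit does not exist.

Examine the behaviour of a_n along subsequences.
a_{2k} = 2k/(2k+9) -> 1. a_{2k+1} = -(2k+1)/(2k+10) -> -1.
Since these two subsequential limits are 1 and -1, distinct, the full sequence cannot converge (a convergent sequence has all subsequences tending to the same limit). So lim a_n does not exist.

DNE


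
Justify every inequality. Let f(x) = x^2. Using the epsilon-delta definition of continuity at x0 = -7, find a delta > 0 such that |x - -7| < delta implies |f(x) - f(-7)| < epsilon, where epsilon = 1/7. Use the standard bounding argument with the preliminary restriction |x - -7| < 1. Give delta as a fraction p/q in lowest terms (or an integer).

Factor: |x^2 - (-7)^2| = |x - -7| * |x + -7|.
Impose |x - -7| < 1 first. Then |x + -7| = |(x - -7) + 2*(-7)| <= |x - -7| + 2*|-7| < 1 + 14 = 15.
So |x^2 - (-7)^2| < delta * 15.
We need delta * 15 <= 1/7, i.e. delta <= 1/7/15 = 1/105.
Since 1/105 < 1, this is tighter than 1; take delta = 1/105.
So delta = 1/105 works.

1/105


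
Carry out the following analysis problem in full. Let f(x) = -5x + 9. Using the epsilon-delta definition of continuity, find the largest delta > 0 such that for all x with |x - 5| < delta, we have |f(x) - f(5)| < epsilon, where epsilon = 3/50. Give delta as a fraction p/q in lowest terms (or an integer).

We compute f(5) = -5*(5) + 9 = -16.
|f(x) - f(5)| = |-5x + 9 - (-16)| = |-5(x - 5)| = 5|x - 5|.
We need 5|x - 5| < 3/50, i.e. |x - 5| < 3/50 / 5 = 3/250.
So any delta <= 3/250 works. Conversely, if delta > 3/250, then x = 5 + 3/250 satisfies |x - 5| = 3/250 < delta but |f(x) - f(5)| = 5 * 3/250 = 3/50, which is not < 3/50; so no larger delta works.
Hence the largest such delta is 3/250.

3/250


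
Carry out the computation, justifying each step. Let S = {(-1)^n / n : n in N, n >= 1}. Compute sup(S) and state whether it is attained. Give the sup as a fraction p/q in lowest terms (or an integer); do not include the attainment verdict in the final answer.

Analysis:
- Values: -1, 1/2, -1/3, 1/4, -1/5, ...
- Positive terms (even n): 1/(2+0), 1/(4+0), ... decreasing -> max = 1/2 (n=2).
- Negative terms (odd n): -1/(1+0), -1/(3+0), ... increasing -> min = -1 (n=1).
- So sup = 1/2 (attained at n=2); inf = -1 (attained at n=1).
Conclusion: sup(S) = 1/2, attained in S.

1/2


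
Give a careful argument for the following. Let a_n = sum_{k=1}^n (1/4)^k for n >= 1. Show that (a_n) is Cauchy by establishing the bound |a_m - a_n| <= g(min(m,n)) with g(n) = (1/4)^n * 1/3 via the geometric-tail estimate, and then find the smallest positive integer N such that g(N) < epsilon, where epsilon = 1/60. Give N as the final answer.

For m > n >= 1: |a_m - a_n| = sum_{k=n+1}^m (1/4)^k < sum_{k=n+1}^infinity (1/4)^k = (1/4)^(n+1) / (1 - 1/4) = (1/4)^n * (1/4) * (4/3) = (1/4)^n * 1/3.
So g(n) = (1/4)^n / 3. Since g(n) -> 0, (a_n) is Cauchy.
Now solve g(N) < 1/60: (1/4)^N / 3 < 1/60 <=> 4^N > 1 / (3 * 1/60) = 20.
Check powers of 4: 4^2 = 16 <= 20, 4^3 = 64 > 20.
So the smallest such N is 3. Check: g(3) = 1/(3 * 64) = 1/192 < 1/60.

3


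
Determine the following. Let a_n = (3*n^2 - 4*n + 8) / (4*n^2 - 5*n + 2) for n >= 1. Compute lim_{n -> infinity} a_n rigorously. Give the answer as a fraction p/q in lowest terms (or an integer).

Divide numerator and denominator by n^2, the highest power:
numerator / n^2 = 3 - 4/n + 8/n^2
denominator / n^2 = 4 - 5/n + 2/n^2
As n -> infinity, all terms of the form c/n^k (k >= 1) tend to 0.
So numerator / n^2 -> 3 and denominator / n^2 -> 4.
Therefore lim a_n = 3/4.

3/4


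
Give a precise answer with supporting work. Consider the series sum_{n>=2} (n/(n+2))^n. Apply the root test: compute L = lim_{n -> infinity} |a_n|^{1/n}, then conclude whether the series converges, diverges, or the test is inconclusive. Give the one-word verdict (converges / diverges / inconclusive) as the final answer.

Let a_n denote the general term. Form |a_n|^(1/n) and simplify:
|a_n|^(1/n) = n/(n + 2)
Take the limit as n -> infinity: L = 1.
Since L = 1, the root test is inconclusive. (In fact a_n = (n/(n+2))^n -> e^(-2) != 0, so the nth-term test shows divergence; but the root test itself gives no conclusion.)

inconclusive


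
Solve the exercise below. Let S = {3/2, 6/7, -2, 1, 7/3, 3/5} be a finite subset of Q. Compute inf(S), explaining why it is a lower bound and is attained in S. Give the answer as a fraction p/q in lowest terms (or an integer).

S is finite, so inf(S) = min(S).
Sorted increasing:
-2, 3/5, 6/7, 1, 3/2, 7/3
The extremum is -2.
For every x in S, x >= -2. And -2 is in S, so it is attained.
Therefore inf(S) = -2.

-2


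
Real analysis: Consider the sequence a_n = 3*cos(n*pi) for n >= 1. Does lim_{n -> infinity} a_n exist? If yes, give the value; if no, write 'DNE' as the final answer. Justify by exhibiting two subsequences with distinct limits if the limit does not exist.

Examine the behaviour of a_n along subsequences.
cos(n*pi) = (-1)^n, so a_n = 3*(-1)^n. a_{2k} = 3 -> 3. a_{2k+1} = -3 -> -3.
Since these two subsequential limits are 3 and -3, distinct, the full sequence cannot converge (a convergent sequence has all subsequences tending to the same limit). So lim a_n does not exist.

DNE


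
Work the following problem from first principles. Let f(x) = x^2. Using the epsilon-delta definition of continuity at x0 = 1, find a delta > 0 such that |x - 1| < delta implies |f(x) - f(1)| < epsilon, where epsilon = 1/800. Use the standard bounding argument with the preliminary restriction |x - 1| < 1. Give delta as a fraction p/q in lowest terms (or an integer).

Factor: |x^2 - (1)^2| = |x - 1| * |x + 1|.
Impose |x - 1| < 1 first. Then |x + 1| = |(x - 1) + 2*(1)| <= |x - 1| + 2*|1| < 1 + 2 = 3.
So |x^2 - (1)^2| < delta * 3.
We need delta * 3 <= 1/800, i.e. delta <= 1/800/3 = 1/2400.
Since 1/2400 < 1, this is tighter than 1; take delta = 1/2400.
So delta = 1/2400 works.

1/2400


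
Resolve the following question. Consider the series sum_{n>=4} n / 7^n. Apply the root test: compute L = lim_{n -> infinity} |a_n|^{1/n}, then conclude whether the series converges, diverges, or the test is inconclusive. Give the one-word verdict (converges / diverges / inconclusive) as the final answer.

Let a_n denote the general term. Form |a_n|^(1/n) and simplify:
|a_n|^(1/n) = n^(1/n)/7
Take the limit as n -> infinity: L = 1/7.
Since L = 1/7 < 1, the root test implies convergence.

converges


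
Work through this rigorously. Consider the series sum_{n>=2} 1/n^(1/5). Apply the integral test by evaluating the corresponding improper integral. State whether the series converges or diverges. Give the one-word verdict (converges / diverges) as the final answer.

Let f(x) = x^(-1/5). Then f is positive, continuous, and decreasing on [2, infinity), so the integral test applies.
Compute the improper integral int_{2}^infinity f(x) dx:
  antiderivative F(x) = 5*x^(4/5)/4.
  As x -> infinity, F(x) -> infinity (since p = 1/5 < 1).
  So the integral diverges. By the integral test, the series diverges.

diverges


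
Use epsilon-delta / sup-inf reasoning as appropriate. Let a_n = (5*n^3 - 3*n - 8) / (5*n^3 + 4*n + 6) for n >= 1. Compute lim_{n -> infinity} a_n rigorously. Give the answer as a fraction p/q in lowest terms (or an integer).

Divide numerator and denominator by n^3, the highest power:
numerator / n^3 = 5 - 3/n^2 - 8/n^3
denominator / n^3 = 5 + 4/n^2 + 6/n^3
As n -> infinity, all terms of the form c/n^k (k >= 1) tend to 0.
So numerator / n^3 -> 5 and denominator / n^3 -> 5.
Therefore lim a_n = 1.

1


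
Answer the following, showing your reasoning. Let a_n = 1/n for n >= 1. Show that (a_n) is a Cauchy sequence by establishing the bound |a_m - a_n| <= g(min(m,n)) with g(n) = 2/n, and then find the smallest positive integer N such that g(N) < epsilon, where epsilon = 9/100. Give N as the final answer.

For any m, n >= 1, by the triangle inequality:
|a_m - a_n| = |1/m - 1/n| <= 1/m + 1/n <= 2/min(m,n).
So g(n) = 2/n bounds the Cauchy difference. Since g(n) -> 0, (a_n) is Cauchy.
Now solve g(N) < 9/100: 2/N < 9/100 <=> N > 2 / (9/100) = 200/9.
The smallest integer strictly greater than 200/9 is N = 23.
Check: g(23) = 2/23 = 2/23 < 9/100; g(22) = 1/11 >= 9/100. So N = 23.

23


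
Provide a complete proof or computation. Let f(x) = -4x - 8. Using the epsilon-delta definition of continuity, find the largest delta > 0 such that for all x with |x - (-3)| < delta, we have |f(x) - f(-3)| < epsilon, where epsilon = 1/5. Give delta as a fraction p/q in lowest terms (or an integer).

We compute f(-3) = -4*(-3) - 8 = 4.
|f(x) - f(-3)| = |-4x - 8 - (4)| = |-4(x - (-3))| = 4|x - (-3)|.
We need 4|x - (-3)| < 1/5, i.e. |x - (-3)| < 1/5 / 4 = 1/20.
So any delta <= 1/20 works. Conversely, if delta > 1/20, then x = -3 + 1/20 satisfies |x - (-3)| = 1/20 < delta but |f(x) - f(-3)| = 4 * 1/20 = 1/5, which is not < 1/5; so no larger delta works.
Hence the largest such delta is 1/20.

1/20


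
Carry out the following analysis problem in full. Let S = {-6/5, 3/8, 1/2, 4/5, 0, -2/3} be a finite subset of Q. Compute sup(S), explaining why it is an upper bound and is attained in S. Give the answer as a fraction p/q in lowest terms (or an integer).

S is finite, so sup(S) = max(S).
Sorted decreasing:
4/5, 1/2, 3/8, 0, -2/3, -6/5
The extremum is 4/5.
For every x in S, x <= 4/5. And 4/5 is in S, so it is attained.
Therefore sup(S) = 4/5.

4/5


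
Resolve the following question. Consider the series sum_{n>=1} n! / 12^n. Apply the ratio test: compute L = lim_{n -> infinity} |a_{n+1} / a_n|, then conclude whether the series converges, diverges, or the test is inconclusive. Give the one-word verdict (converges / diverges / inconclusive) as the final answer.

Let a_n denote the general term. Form the ratio a_{n+1}/a_n and simplify:
a_{n+1}/a_n = n/12 + 1/12
Take the limit as n -> infinity: L = infinity.
Since L = infinity > 1 (or L = infinity), the ratio test implies the series diverges.

diverges


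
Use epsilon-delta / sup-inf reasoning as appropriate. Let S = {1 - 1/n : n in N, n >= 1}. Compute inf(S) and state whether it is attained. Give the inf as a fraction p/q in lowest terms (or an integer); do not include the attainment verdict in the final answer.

Analysis:
- Values: 0, 1/2, 2/3, 3/4, ... strictly increasing.
- Minimum is 0 (n=1); inf = 0 (attained).
- 1 - 1/n -> 1 from below; sup = 1, not attained.
Conclusion: inf(S) = 0, attained in S.

0


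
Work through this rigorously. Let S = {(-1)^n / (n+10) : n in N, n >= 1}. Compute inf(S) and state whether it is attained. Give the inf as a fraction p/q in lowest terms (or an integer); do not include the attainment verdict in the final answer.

Analysis:
- Values: -1/11, 1/12, -1/13, 1/14, -1/15, ...
- Positive terms (even n): 1/(2+10), 1/(4+10), ... decreasing -> max = 1/12 (n=2).
- Negative terms (odd n): -1/(1+10), -1/(3+10), ... increasing -> min = -1/11 (n=1).
- So sup = 1/12 (attained at n=2); inf = -1/11 (attained at n=1).
Conclusion: inf(S) = -1/11, attained in S.

-1/11


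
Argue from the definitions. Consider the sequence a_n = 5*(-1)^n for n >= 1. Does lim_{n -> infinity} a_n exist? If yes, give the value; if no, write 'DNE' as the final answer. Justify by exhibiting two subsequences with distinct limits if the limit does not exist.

Examine the behaviour of a_n along subsequences.
Even-n subsequence a_{2k} = 5 -> 5. Odd-n subsequence a_{2k+1} = -5 -> -5.
Since these two subsequential limits are 5 and -5, distinct, the full sequence cannot converge (a convergent sequence has all subsequences tending to the same limit). So lim a_n does not exist.

DNE


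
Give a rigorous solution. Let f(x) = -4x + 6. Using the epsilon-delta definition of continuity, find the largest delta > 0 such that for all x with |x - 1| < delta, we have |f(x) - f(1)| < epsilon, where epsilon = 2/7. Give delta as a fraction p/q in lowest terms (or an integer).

We compute f(1) = -4*(1) + 6 = 2.
|f(x) - f(1)| = |-4x + 6 - (2)| = |-4(x - 1)| = 4|x - 1|.
We need 4|x - 1| < 2/7, i.e. |x - 1| < 2/7 / 4 = 1/14.
So any delta <= 1/14 works. Conversely, if delta > 1/14, then x = 1 + 1/14 satisfies |x - 1| = 1/14 < delta but |f(x) - f(1)| = 4 * 1/14 = 2/7, which is not < 2/7; so no larger delta works.
Hence the largest such delta is 1/14.

1/14


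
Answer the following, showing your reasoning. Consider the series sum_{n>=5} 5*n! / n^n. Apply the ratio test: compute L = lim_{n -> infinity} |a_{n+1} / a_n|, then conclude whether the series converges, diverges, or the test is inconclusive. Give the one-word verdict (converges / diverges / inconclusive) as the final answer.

Let a_n denote the general term. Form the ratio a_{n+1}/a_n and simplify:
a_{n+1}/a_n = (n/(n + 1))^n
Take the limit as n -> infinity: L = exp(-1).
Since L = exp(-1) < 1, the ratio test implies the series converges.

converges


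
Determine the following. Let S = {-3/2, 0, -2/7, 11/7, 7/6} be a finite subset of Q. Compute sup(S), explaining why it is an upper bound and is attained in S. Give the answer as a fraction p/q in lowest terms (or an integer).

S is finite, so sup(S) = max(S).
Sorted decreasing:
11/7, 7/6, 0, -2/7, -3/2
The extremum is 11/7.
For every x in S, x <= 11/7. And 11/7 is in S, so it is attained.
Therefore sup(S) = 11/7.

11/7


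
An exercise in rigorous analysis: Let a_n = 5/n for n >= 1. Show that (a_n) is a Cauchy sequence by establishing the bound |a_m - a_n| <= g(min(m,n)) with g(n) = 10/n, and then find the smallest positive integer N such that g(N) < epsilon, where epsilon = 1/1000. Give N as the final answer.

For any m, n >= 1, by the triangle inequality:
|a_m - a_n| = |5/m - 5/n| <= 5*1/m + 5*1/n <= 10/min(m,n).
So g(n) = 10/n bounds the Cauchy difference. Since g(n) -> 0, (a_n) is Cauchy.
Now solve g(N) < 1/1000: 10/N < 1/1000 <=> N > 10 / (1/1000) = 10000.
The smallest integer strictly greater than 10000 is N = 10001.
Check: g(10001) = 10/10001 = 10/10001 < 1/1000; g(10000) = 1/1000 >= 1/1000. So N = 10001.

10001


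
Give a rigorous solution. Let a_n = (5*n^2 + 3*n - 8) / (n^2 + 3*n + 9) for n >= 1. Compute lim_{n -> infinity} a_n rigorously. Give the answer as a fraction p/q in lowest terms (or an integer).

Divide numerator and denominator by n^2, the highest power:
numerator / n^2 = 5 + 3/n - 8/n^2
denominator / n^2 = 1 + 3/n + 9/n^2
As n -> infinity, all terms of the form c/n^k (k >= 1) tend to 0.
So numerator / n^2 -> 5 and denominator / n^2 -> 1.
Therefore lim a_n = 5.

5


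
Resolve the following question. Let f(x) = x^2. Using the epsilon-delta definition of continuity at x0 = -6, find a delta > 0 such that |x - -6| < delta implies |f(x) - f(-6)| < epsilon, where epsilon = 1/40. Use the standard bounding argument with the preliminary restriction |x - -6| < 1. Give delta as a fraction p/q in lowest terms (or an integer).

Factor: |x^2 - (-6)^2| = |x - -6| * |x + -6|.
Impose |x - -6| < 1 first. Then |x + -6| = |(x - -6) + 2*(-6)| <= |x - -6| + 2*|-6| < 1 + 12 = 13.
So |x^2 - (-6)^2| < delta * 13.
We need delta * 13 <= 1/40, i.e. delta <= 1/40/13 = 1/520.
Since 1/520 < 1, this is tighter than 1; take delta = 1/520.
So delta = 1/520 works.

1/520


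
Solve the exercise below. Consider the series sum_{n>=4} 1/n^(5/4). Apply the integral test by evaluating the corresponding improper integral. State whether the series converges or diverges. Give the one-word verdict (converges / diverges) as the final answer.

Let f(x) = x^(-5/4). Then f is positive, continuous, and decreasing on [4, infinity), so the integral test applies.
Compute the improper integral int_{4}^infinity f(x) dx:
  antiderivative F(x) = -4/x^(1/4).
  As x -> infinity, F(x) -> 0 (since p = 5/4 > 1).
  So int = F(infinity) - F(4) = 0 - (-2*sqrt(2)) = 2*sqrt(2).
  Finite, so by the integral test, the series converges.

converges


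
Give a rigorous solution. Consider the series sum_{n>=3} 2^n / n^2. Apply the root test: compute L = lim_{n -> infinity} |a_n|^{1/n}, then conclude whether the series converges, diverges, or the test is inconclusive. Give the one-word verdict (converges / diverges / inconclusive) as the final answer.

Let a_n denote the general term. Form |a_n|^(1/n) and simplify:
|a_n|^(1/n) = 2/n^(2/n)
Take the limit as n -> infinity: L = 2.
Since L = 2 > 1, the root test implies divergence.

diverges


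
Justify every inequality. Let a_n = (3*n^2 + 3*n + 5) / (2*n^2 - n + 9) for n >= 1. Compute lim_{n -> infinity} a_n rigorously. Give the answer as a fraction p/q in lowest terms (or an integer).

Divide numerator and denominator by n^2, the highest power:
numerator / n^2 = 3 + 3/n + 5/n^2
denominator / n^2 = 2 - 1/n + 9/n^2
As n -> infinity, all terms of the form c/n^k (k >= 1) tend to 0.
So numerator / n^2 -> 3 and denominator / n^2 -> 2.
Therefore lim a_n = 3/2.

3/2


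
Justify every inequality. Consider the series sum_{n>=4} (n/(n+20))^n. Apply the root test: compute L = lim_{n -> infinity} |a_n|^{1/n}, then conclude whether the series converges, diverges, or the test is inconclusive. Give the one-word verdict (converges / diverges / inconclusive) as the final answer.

Let a_n denote the general term. Form |a_n|^(1/n) and simplify:
|a_n|^(1/n) = n/(n + 20)
Take the limit as n -> infinity: L = 1.
Since L = 1, the root test is inconclusive. (In fact a_n = (n/(n+20))^n -> e^(-20) != 0, so the nth-term test shows divergence; but the root test itself gives no conclusion.)

inconclusive


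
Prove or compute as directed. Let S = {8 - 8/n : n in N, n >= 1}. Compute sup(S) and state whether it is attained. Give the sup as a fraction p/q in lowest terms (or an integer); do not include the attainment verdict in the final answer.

Analysis:
- Values: 0, 4, 16/3, 6, ... strictly increasing.
- Minimum is 0 (n=1); inf = 0 (attained).
- 8 - 8/n -> 8 from below; sup = 8, not attained.
Conclusion: sup(S) = 8, not attained in S.

8


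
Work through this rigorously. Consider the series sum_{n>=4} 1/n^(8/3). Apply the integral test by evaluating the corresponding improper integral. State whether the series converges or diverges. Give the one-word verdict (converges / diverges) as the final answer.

Let f(x) = x^(-8/3). Then f is positive, continuous, and decreasing on [4, infinity), so the integral test applies.
Compute the improper integral int_{4}^infinity f(x) dx:
  antiderivative F(x) = -3/(5*x^(5/3)).
  As x -> infinity, F(x) -> 0 (since p = 8/3 > 1).
  So int = F(infinity) - F(4) = 0 - (-3*2^(2/3)/80) = 3*2^(2/3)/80.
  Finite, so by the integral test, the series converges.

converges


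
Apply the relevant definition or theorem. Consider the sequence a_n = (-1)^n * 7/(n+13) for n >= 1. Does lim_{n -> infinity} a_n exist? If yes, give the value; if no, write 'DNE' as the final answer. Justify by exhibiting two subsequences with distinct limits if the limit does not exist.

Examine the behaviour of a_n along subsequences.
Even-n subsequence a_{2k} = 7/(2k+13) -> 0. Odd-n subsequence a_{2k+1} = -7/(2k+14) -> 0. Both tend to 0, which suggests the limit is 0; verify directly.
|a_n - 0| = 7/(n+13) < 7/n for every n >= 1.
Given epsilon > 0, choose a positive integer N > 7/epsilon. Then for all n >= N, |a_n| < 7/n <= 7/N < epsilon.
So by the definition of the limit, lim a_n exists and equals 0.

0


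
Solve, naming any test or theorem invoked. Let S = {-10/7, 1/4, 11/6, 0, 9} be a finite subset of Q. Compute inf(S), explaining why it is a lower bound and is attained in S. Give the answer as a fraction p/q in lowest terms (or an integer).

S is finite, so inf(S) = min(S).
Sorted increasing:
-10/7, 0, 1/4, 11/6, 9
The extremum is -10/7.
For every x in S, x >= -10/7. And -10/7 is in S, so it is attained.
Therefore inf(S) = -10/7.

-10/7


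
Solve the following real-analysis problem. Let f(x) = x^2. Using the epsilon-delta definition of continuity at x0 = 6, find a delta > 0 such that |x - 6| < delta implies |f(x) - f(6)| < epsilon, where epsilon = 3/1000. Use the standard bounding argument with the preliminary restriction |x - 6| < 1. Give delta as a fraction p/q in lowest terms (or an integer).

Factor: |x^2 - (6)^2| = |x - 6| * |x + 6|.
Impose |x - 6| < 1 first. Then |x + 6| = |(x - 6) + 2*(6)| <= |x - 6| + 2*|6| < 1 + 12 = 13.
So |x^2 - (6)^2| < delta * 13.
We need delta * 13 <= 3/1000, i.e. delta <= 3/1000/13 = 3/13000.
Since 3/13000 < 1, this is tighter than 1; take delta = 3/13000.
So delta = 3/13000 works.

3/13000


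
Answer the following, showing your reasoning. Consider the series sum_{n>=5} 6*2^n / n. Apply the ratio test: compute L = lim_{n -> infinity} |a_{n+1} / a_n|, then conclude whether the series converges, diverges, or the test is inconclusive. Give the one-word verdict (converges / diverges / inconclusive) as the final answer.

Let a_n denote the general term. Form the ratio a_{n+1}/a_n and simplify:
a_{n+1}/a_n = 2*n/(n + 1)
Take the limit as n -> infinity: L = 2.
Since L = 2 > 1 (or L = infinity), the ratio test implies the series diverges.

diverges


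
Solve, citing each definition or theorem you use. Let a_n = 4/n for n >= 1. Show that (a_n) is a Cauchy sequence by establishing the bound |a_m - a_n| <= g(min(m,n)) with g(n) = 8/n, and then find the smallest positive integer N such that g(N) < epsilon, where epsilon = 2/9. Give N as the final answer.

For any m, n >= 1, by the triangle inequality:
|a_m - a_n| = |4/m - 4/n| <= 4*1/m + 4*1/n <= 8/min(m,n).
So g(n) = 8/n bounds the Cauchy difference. Since g(n) -> 0, (a_n) is Cauchy.
Now solve g(N) < 2/9: 8/N < 2/9 <=> N > 8 / (2/9) = 36.
The smallest integer strictly greater than 36 is N = 37.
Check: g(37) = 8/37 = 8/37 < 2/9; g(36) = 2/9 >= 2/9. So N = 37.

37


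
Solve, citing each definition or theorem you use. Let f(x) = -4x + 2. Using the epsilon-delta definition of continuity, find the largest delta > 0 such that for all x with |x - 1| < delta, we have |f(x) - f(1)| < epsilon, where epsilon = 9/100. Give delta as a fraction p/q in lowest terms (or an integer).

We compute f(1) = -4*(1) + 2 = -2.
|f(x) - f(1)| = |-4x + 2 - (-2)| = |-4(x - 1)| = 4|x - 1|.
We need 4|x - 1| < 9/100, i.e. |x - 1| < 9/100 / 4 = 9/400.
So any delta <= 9/400 works. Conversely, if delta > 9/400, then x = 1 + 9/400 satisfies |x - 1| = 9/400 < delta but |f(x) - f(1)| = 4 * 9/400 = 9/100, which is not < 9/100; so no larger delta works.
Hence the largest such delta is 9/400.

9/400


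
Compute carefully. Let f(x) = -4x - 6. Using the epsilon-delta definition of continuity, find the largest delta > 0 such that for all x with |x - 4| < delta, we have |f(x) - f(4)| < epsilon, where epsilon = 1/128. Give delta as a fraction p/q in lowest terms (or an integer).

We compute f(4) = -4*(4) - 6 = -22.
|f(x) - f(4)| = |-4x - 6 - (-22)| = |-4(x - 4)| = 4|x - 4|.
We need 4|x - 4| < 1/128, i.e. |x - 4| < 1/128 / 4 = 1/512.
So any delta <= 1/512 works. Conversely, if delta > 1/512, then x = 4 + 1/512 satisfies |x - 4| = 1/512 < delta but |f(x) - f(4)| = 4 * 1/512 = 1/128, which is not < 1/128; so no larger delta works.
Hence the largest such delta is 1/512.

1/512


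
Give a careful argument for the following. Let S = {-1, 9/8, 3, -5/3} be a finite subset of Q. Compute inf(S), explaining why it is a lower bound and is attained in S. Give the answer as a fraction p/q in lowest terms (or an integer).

S is finite, so inf(S) = min(S).
Sorted increasing:
-5/3, -1, 9/8, 3
The extremum is -5/3.
For every x in S, x >= -5/3. And -5/3 is in S, so it is attained.
Therefore inf(S) = -5/3.

-5/3


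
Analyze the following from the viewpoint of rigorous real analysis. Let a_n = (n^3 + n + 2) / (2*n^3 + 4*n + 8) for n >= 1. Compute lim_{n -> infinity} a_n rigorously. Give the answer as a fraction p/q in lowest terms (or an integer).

Divide numerator and denominator by n^3, the highest power:
numerator / n^3 = 1 + n^(-2) + 2/n^3
denominator / n^3 = 2 + 4/n^2 + 8/n^3
As n -> infinity, all terms of the form c/n^k (k >= 1) tend to 0.
So numerator / n^3 -> 1 and denominator / n^3 -> 2.
Therefore lim a_n = 1/2.

1/2


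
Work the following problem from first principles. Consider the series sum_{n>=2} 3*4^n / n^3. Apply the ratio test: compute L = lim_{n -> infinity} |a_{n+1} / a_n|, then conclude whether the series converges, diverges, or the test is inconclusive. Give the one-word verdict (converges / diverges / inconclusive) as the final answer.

Let a_n denote the general term. Form the ratio a_{n+1}/a_n and simplify:
a_{n+1}/a_n = 4*n^3/(n + 1)^3
Take the limit as n -> infinity: L = 4.
Since L = 4 > 1 (or L = infinity), the ratio test implies the series diverges.

diverges
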